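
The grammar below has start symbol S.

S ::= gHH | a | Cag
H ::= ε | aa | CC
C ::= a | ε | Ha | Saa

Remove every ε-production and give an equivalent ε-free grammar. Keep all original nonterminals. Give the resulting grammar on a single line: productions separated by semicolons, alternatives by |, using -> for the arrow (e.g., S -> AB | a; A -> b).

Nullable set: {C, H}.
S -> Cag: C nullable, giving Cag | ag.
S -> gHH: H, H nullable, giving g | gH | gHH.
Drop C -> ε.
C -> Ha: H nullable, giving Ha | a.
Drop H -> ε.
H -> CC: C, C nullable, giving C | CC.
Unchanged (no nullable symbols): S -> a; C -> Saa; C -> a; H -> aa.

S -> a | g | ag | gH | Cag | gHH; C -> a | Ha | Saa; H -> C | CC | aa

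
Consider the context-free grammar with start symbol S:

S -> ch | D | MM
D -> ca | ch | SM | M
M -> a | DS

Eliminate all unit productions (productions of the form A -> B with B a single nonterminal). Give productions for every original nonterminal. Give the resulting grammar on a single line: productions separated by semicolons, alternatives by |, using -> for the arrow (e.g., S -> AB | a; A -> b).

Unit productions: D->M, S->D.
Unit pairs (A ⇒* B via units): (D,M), (S,D), (S,M).
S: inherits non-unit rules of {D, M, S} → DS | MM | SM | a | ca | ch.
D: inherits non-unit rules of {D, M} → DS | SM | a | ca | ch.
M: inherits non-unit rules of {M} → DS | a.

S -> a | DS | MM | SM | ca | ch; D -> a | DS | SM | ca | ch; M -> a | DS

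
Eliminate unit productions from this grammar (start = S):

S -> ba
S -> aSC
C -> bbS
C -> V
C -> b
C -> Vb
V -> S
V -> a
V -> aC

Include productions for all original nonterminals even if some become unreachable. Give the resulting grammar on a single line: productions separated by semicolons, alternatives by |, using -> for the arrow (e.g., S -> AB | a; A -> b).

Unit productions: C->V, V->S.
Unit pairs (A ⇒* B via units): (C,S), (C,V), (V,S).
S: inherits non-unit rules of {S} → aSC | ba.
C: inherits non-unit rules of {C, S, V} → Vb | a | aC | aSC | b | ba | bbS.
V: inherits non-unit rules of {S, V} → a | aC | aSC | ba.

S -> ba | aSC; C -> a | b | Vb | aC | ba | aSC | bbS; V -> a | aC | ba | aSC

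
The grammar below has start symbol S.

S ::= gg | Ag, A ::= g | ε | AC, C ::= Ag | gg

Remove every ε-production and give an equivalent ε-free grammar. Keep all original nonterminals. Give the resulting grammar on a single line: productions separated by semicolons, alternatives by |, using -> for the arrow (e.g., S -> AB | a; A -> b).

Nullable set: {A}.
S -> Ag: A nullable, giving Ag | g.
Drop A -> ε.
A -> AC: A nullable, giving AC | C.
C -> Ag: A nullable, giving Ag | g.
Unchanged (no nullable symbols): S -> gg; A -> g; C -> gg.

S -> g | Ag | gg; A -> C | g | AC; C -> g | Ag | gg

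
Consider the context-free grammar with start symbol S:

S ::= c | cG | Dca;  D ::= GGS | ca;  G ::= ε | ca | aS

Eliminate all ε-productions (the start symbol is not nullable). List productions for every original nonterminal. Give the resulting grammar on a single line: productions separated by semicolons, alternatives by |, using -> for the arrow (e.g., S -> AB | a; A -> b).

Nullable set: {G}.
S -> cG: G nullable, giving c | cG.
D -> GGS: G, G nullable, giving GGS | GS | S.
Drop G -> ε.
Unchanged (no nullable symbols): S -> Dca; S -> c; D -> ca; G -> aS; G -> ca.

S -> c | cG | Dca; D -> S | GS | ca | GGS; G -> aS | ca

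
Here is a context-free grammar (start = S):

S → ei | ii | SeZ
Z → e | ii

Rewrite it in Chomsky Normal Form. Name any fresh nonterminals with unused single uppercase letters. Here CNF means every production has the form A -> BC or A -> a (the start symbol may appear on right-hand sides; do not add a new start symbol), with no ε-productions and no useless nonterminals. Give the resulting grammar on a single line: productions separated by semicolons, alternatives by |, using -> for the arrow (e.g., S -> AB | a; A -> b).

S -> AB | BB | SC; A -> e; B -> i; C -> AZ; Z -> e | BB

No ε-productions.
No unit productions to eliminate.
TERM: introduce A -> e, B -> i and substitute in every rule of length ≥2.
BIN: S -> SAZ becomes S -> SC, C -> AZ.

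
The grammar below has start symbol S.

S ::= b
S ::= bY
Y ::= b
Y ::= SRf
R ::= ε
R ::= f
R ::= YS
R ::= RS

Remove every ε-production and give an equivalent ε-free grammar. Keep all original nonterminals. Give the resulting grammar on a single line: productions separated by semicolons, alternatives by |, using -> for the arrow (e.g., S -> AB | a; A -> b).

S -> b | bY; R -> S | f | RS | YS; Y -> b | Sf | SRf

Nullable set: {R}.
Drop R -> ε.
R -> RS: R nullable, giving RS | S.
Y -> SRf: R nullable, giving SRf | Sf.
Unchanged (no nullable symbols): S -> b; S -> bY; R -> YS; R -> f; Y -> b.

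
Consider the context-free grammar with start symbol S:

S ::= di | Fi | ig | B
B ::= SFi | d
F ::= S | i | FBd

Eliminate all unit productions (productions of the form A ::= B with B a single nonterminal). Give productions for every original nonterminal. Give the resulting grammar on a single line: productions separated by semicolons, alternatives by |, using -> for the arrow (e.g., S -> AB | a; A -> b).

S -> d | Fi | di | ig | SFi; B -> d | SFi; F -> d | i | Fi | di | ig | FBd | SFi

Unit productions: F->S, S->B.
Unit pairs (A ⇒* B via units): (F,B), (F,S), (S,B).
S: inherits non-unit rules of {B, S} → Fi | SFi | d | di | ig.
B: inherits non-unit rules of {B} → SFi | d.
F: inherits non-unit rules of {B, F, S} → FBd | Fi | SFi | d | di | i | ig.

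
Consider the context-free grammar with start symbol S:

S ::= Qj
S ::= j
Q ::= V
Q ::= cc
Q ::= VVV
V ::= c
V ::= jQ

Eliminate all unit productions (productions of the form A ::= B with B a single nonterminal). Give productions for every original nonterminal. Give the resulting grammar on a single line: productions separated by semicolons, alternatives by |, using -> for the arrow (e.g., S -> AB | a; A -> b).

Unit productions: Q->V.
Unit pairs (A ⇒* B via units): (Q,V).
S: inherits non-unit rules of {S} → Qj | j.
Q: inherits non-unit rules of {Q, V} → VVV | c | cc | jQ.
V: inherits non-unit rules of {V} → c | jQ.

S -> j | Qj; Q -> c | cc | jQ | VVV; V -> c | jQ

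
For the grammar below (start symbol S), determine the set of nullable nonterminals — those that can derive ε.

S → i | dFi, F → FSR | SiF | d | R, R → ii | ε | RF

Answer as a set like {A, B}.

{F, R}

Directly nullable (have an ε-rule): {R}.
F is nullable via F -> R (every symbol on the right is already known nullable).
Not nullable: S — each has a terminal in every rule's right-hand side or depends on a non-nullable symbol.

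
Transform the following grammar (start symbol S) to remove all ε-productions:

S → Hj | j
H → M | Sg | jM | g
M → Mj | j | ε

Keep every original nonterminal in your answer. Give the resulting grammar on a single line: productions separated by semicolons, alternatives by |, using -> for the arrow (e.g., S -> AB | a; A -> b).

S -> j | Hj; H -> M | g | j | Sg | jM; M -> j | Mj

Nullable set: {H, M}.
S -> Hj: H nullable, giving Hj | j.
H -> M: M nullable, giving M.
H -> jM: M nullable, giving j | jM.
Drop M -> ε.
M -> Mj: M nullable, giving Mj | j.
Unchanged (no nullable symbols): S -> j; H -> Sg; H -> g; M -> j.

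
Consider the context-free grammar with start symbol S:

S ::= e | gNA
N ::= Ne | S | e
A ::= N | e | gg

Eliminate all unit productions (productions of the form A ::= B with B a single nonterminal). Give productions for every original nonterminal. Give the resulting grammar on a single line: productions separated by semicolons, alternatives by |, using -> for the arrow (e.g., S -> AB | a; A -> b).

Unit productions: A->N, N->S.
Unit pairs (A ⇒* B via units): (A,N), (A,S), (N,S).
S: inherits non-unit rules of {S} → e | gNA.
A: inherits non-unit rules of {A, N, S} → Ne | e | gNA | gg.
N: inherits non-unit rules of {N, S} → Ne | e | gNA.

S -> e | gNA; A -> e | Ne | gg | gNA; N -> e | Ne | gNA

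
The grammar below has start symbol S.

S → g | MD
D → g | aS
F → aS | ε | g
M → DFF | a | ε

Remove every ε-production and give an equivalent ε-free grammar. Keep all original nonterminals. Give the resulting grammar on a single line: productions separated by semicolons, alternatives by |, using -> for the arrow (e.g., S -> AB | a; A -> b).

S -> D | g | MD; D -> g | aS; F -> g | aS; M -> D | a | DF | DFF

Nullable set: {F, M}.
S -> MD: M nullable, giving D | MD.
Drop F -> ε.
Drop M -> ε.
M -> DFF: F, F nullable, giving D | DF | DFF.
Unchanged (no nullable symbols): S -> g; D -> aS; D -> g; F -> aS; F -> g; M -> a.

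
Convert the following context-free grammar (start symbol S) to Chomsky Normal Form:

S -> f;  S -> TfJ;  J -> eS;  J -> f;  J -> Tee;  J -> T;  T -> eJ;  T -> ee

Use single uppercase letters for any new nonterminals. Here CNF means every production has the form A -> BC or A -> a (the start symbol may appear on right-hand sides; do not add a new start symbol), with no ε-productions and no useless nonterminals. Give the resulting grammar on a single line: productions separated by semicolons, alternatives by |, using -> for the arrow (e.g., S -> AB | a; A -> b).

S -> f | TD; A -> e; B -> f; C -> AA; D -> BJ; J -> f | AA | AJ | AS | TC; T -> AA | AJ

No ε-productions.
After unit-elimination: S -> f | TfJ; J -> f | eJ | eS | ee | Tee; T -> eJ | ee.
TERM: introduce A -> e, B -> f and substitute in every rule of length ≥2.
BIN: J -> TAA becomes J -> TC, C -> AA; S -> TBJ becomes S -> TD, D -> BJ.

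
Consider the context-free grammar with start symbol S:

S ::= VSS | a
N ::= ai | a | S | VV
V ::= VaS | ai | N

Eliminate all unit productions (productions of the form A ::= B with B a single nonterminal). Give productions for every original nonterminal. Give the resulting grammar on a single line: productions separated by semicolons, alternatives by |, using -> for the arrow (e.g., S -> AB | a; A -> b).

Unit productions: N->S, V->N.
Unit pairs (A ⇒* B via units): (N,S), (V,N), (V,S).
S: inherits non-unit rules of {S} → VSS | a.
N: inherits non-unit rules of {N, S} → VSS | VV | a | ai.
V: inherits non-unit rules of {N, S, V} → VSS | VV | VaS | a | ai.

S -> a | VSS; N -> a | VV | ai | VSS; V -> a | VV | ai | VSS | VaS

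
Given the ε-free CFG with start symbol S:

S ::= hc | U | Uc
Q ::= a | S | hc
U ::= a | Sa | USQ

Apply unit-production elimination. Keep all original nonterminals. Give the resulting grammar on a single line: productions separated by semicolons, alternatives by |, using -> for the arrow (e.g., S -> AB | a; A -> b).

Unit productions: Q->S, S->U.
Unit pairs (A ⇒* B via units): (Q,S), (Q,U), (S,U).
S: inherits non-unit rules of {S, U} → Sa | USQ | Uc | a | hc.
Q: inherits non-unit rules of {Q, S, U} → Sa | USQ | Uc | a | hc.
U: inherits non-unit rules of {U} → Sa | USQ | a.

S -> a | Sa | Uc | hc | USQ; Q -> a | Sa | Uc | hc | USQ; U -> a | Sa | USQ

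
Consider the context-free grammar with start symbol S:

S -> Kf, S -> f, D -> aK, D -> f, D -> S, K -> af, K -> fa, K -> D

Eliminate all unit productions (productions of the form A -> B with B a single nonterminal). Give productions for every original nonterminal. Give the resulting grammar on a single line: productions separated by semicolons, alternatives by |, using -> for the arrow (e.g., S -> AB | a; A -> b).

Unit productions: D->S, K->D.
Unit pairs (A ⇒* B via units): (D,S), (K,D), (K,S).
S: inherits non-unit rules of {S} → Kf | f.
D: inherits non-unit rules of {D, S} → Kf | aK | f.
K: inherits non-unit rules of {D, K, S} → Kf | aK | af | f | fa.

S -> f | Kf; D -> f | Kf | aK; K -> f | Kf | aK | af | fa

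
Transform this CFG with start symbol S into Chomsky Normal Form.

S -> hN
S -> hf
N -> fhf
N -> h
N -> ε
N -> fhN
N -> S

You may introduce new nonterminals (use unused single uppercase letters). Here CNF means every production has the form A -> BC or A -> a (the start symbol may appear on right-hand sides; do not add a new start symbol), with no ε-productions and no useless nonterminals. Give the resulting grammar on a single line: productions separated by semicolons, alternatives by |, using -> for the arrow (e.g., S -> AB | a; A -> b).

S -> h | BA | BN; A -> f; B -> h; C -> BA; D -> BN; N -> h | AB | AC | AD | BA | BN

Nullable: {N}; after ε-elimination: S -> h | hN | hf; N -> S | h | fh | fhN | fhf.
After unit-elimination: S -> h | hN | hf; N -> h | fh | hN | hf | fhN | fhf.
TERM: introduce A -> f, B -> h and substitute in every rule of length ≥2.
BIN: N -> ABA becomes N -> AC, C -> BA; N -> ABN becomes N -> AD, D -> BN.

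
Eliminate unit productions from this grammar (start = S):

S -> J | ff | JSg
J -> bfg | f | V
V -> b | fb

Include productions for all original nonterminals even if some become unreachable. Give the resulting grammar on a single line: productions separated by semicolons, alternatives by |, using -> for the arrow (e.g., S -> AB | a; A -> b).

Unit productions: J->V, S->J.
Unit pairs (A ⇒* B via units): (J,V), (S,J), (S,V).
S: inherits non-unit rules of {J, S, V} → JSg | b | bfg | f | fb | ff.
J: inherits non-unit rules of {J, V} → b | bfg | f | fb.
V: inherits non-unit rules of {V} → b | fb.

S -> b | f | fb | ff | JSg | bfg; J -> b | f | fb | bfg; V -> b | fb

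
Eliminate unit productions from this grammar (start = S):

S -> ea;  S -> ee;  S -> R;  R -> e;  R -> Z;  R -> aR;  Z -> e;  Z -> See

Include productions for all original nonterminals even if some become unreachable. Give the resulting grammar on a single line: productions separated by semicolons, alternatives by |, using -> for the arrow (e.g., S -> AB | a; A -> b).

S -> e | aR | ea | ee | See; R -> e | aR | See; Z -> e | See

Unit productions: R->Z, S->R.
Unit pairs (A ⇒* B via units): (R,Z), (S,R), (S,Z).
S: inherits non-unit rules of {R, S, Z} → See | aR | e | ea | ee.
R: inherits non-unit rules of {R, Z} → See | aR | e.
Z: inherits non-unit rules of {Z} → See | e.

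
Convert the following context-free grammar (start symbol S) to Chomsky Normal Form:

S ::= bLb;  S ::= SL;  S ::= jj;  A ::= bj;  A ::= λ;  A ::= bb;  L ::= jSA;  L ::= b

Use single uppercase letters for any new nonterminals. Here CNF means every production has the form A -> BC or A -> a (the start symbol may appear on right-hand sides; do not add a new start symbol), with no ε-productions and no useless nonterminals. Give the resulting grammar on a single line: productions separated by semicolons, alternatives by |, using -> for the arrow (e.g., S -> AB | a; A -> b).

S -> BE | CC | SL; A -> BB | BC; B -> b; C -> j; D -> SA; E -> LB; L -> b | CD | CS

Nullable: {A}; after ε-elimination: S -> SL | jj | bLb; A -> bb | bj; L -> b | jS | jSA.
No unit productions to eliminate.
TERM: introduce B -> b, C -> j and substitute in every rule of length ≥2.
BIN: L -> CSA becomes L -> CD, D -> SA; S -> BLB becomes S -> BE, E -> LB.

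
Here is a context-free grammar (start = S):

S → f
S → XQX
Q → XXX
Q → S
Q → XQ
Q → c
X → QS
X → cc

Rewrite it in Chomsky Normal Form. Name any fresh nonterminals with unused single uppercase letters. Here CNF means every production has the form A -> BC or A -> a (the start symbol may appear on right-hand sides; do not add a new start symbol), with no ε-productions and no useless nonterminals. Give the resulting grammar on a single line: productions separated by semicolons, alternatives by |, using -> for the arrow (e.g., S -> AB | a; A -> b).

No ε-productions.
After unit-elimination: S -> f | XQX; Q -> c | f | XQ | XQX | XXX; X -> QS | cc.
TERM: introduce A -> c and substitute in every rule of length ≥2.
BIN: Q -> XQX becomes Q -> XB, B -> QX; Q -> XXX becomes Q -> XC, C -> XX; S -> XQX becomes S -> XD, D -> QX.

S -> f | XD; A -> c; B -> QX; C -> XX; D -> QX; Q -> c | f | XB | XC | XQ; X -> AA | QS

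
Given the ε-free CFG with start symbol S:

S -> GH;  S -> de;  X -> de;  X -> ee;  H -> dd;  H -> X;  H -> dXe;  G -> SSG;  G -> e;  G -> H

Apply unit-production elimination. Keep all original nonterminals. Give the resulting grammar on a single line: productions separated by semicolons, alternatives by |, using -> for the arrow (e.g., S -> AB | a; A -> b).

Unit productions: G->H, H->X.
Unit pairs (A ⇒* B via units): (G,H), (G,X), (H,X).
S: inherits non-unit rules of {S} → GH | de.
G: inherits non-unit rules of {G, H, X} → SSG | dXe | dd | de | e | ee.
H: inherits non-unit rules of {H, X} → dXe | dd | de | ee.
X: inherits non-unit rules of {X} → de | ee.

S -> GH | de; G -> e | dd | de | ee | SSG | dXe; H -> dd | de | ee | dXe; X -> de | ee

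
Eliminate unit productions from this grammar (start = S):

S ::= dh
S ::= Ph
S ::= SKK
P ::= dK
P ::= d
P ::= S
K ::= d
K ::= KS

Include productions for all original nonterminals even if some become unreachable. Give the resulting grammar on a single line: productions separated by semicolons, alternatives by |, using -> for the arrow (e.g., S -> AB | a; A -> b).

Unit productions: P->S.
Unit pairs (A ⇒* B via units): (P,S).
S: inherits non-unit rules of {S} → Ph | SKK | dh.
K: inherits non-unit rules of {K} → KS | d.
P: inherits non-unit rules of {P, S} → Ph | SKK | d | dK | dh.

S -> Ph | dh | SKK; K -> d | KS; P -> d | Ph | dK | dh | SKK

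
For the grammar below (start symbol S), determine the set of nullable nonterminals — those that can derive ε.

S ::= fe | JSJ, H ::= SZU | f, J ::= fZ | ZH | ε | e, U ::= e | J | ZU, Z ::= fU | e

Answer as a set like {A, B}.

Directly nullable (have an ε-rule): {J}.
U is nullable via U -> J (every symbol on the right is already known nullable).
Not nullable: H, S, Z — each has a terminal in every rule's right-hand side or depends on a non-nullable symbol.

{J, U}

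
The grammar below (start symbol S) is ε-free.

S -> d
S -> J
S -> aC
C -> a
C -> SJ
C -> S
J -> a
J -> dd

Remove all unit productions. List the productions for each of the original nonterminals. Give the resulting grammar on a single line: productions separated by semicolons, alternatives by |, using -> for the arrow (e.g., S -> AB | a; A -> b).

Unit productions: C->S, S->J.
Unit pairs (A ⇒* B via units): (C,J), (C,S), (S,J).
S: inherits non-unit rules of {J, S} → a | aC | d | dd.
C: inherits non-unit rules of {C, J, S} → SJ | a | aC | d | dd.
J: inherits non-unit rules of {J} → a | dd.

S -> a | d | aC | dd; C -> a | d | SJ | aC | dd; J -> a | dd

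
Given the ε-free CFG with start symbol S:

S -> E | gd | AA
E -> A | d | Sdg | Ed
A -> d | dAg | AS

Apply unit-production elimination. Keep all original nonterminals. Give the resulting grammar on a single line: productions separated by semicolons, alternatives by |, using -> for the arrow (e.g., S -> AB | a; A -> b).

S -> d | AA | AS | Ed | gd | Sdg | dAg; A -> d | AS | dAg; E -> d | AS | Ed | Sdg | dAg

Unit productions: E->A, S->E.
Unit pairs (A ⇒* B via units): (E,A), (S,A), (S,E).
S: inherits non-unit rules of {A, E, S} → AA | AS | Ed | Sdg | d | dAg | gd.
A: inherits non-unit rules of {A} → AS | d | dAg.
E: inherits non-unit rules of {A, E} → AS | Ed | Sdg | d | dAg.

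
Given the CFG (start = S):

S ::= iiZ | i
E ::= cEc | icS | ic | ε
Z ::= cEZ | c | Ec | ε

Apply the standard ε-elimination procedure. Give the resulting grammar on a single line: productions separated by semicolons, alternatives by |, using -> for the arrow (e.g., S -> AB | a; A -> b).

S -> i | ii | iiZ; E -> cc | ic | cEc | icS; Z -> c | Ec | cE | cZ | cEZ

Nullable set: {E, Z}.
S -> iiZ: Z nullable, giving ii | iiZ.
Drop E -> ε.
E -> cEc: E nullable, giving cEc | cc.
Drop Z -> ε.
Z -> Ec: E nullable, giving Ec | c.
Z -> cEZ: E, Z nullable, giving c | cE | cEZ | cZ.
Unchanged (no nullable symbols): S -> i; E -> ic; E -> icS; Z -> c.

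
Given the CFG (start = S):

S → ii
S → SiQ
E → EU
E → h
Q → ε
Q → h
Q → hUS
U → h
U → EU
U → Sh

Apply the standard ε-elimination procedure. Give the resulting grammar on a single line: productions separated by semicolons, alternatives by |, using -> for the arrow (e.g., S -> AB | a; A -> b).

Nullable set: {Q}.
S -> SiQ: Q nullable, giving Si | SiQ.
Drop Q -> ε.
Unchanged (no nullable symbols): S -> ii; E -> EU; E -> h; Q -> h; Q -> hUS; U -> EU; U -> Sh; U -> h.

S -> Si | ii | SiQ; E -> h | EU; Q -> h | hUS; U -> h | EU | Sh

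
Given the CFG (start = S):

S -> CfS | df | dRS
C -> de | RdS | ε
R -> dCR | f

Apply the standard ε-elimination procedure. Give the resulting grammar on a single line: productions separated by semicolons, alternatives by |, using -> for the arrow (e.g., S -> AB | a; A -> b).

Nullable set: {C}.
S -> CfS: C nullable, giving CfS | fS.
Drop C -> ε.
R -> dCR: C nullable, giving dCR | dR.
Unchanged (no nullable symbols): S -> dRS; S -> df; C -> RdS; C -> de; R -> f.

S -> df | fS | CfS | dRS; C -> de | RdS; R -> f | dR | dCR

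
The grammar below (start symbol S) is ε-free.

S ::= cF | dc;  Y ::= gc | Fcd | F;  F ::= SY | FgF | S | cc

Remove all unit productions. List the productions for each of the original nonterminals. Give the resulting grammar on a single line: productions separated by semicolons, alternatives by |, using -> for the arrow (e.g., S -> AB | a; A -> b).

S -> cF | dc; F -> SY | cF | cc | dc | FgF; Y -> SY | cF | cc | dc | gc | Fcd | FgF

Unit productions: F->S, Y->F.
Unit pairs (A ⇒* B via units): (F,S), (Y,F), (Y,S).
S: inherits non-unit rules of {S} → cF | dc.
F: inherits non-unit rules of {F, S} → FgF | SY | cF | cc | dc.
Y: inherits non-unit rules of {F, S, Y} → Fcd | FgF | SY | cF | cc | dc | gc.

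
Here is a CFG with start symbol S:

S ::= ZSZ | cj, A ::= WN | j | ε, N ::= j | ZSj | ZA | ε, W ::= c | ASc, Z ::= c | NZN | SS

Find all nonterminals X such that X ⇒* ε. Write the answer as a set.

{A, N}

Directly nullable (have an ε-rule): {A, N}.
Not nullable: S, W, Z — each has a terminal in every rule's right-hand side or depends on a non-nullable symbol.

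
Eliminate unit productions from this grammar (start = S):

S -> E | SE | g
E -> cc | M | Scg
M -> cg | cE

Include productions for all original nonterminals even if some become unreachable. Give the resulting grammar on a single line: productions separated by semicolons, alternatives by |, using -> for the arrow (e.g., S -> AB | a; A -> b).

S -> g | SE | cE | cc | cg | Scg; E -> cE | cc | cg | Scg; M -> cE | cg

Unit productions: E->M, S->E.
Unit pairs (A ⇒* B via units): (E,M), (S,E), (S,M).
S: inherits non-unit rules of {E, M, S} → SE | Scg | cE | cc | cg | g.
E: inherits non-unit rules of {E, M} → Scg | cE | cc | cg.
M: inherits non-unit rules of {M} → cE | cg.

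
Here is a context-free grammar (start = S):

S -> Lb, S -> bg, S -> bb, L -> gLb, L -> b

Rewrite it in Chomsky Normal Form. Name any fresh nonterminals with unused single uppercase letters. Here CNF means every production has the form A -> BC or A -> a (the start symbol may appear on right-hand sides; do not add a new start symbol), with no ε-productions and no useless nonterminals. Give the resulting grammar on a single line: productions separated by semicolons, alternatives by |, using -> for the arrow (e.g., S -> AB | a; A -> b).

S -> BA | BB | LB; A -> g; B -> b; C -> LB; L -> b | AC

No ε-productions.
No unit productions to eliminate.
TERM: introduce B -> b, A -> g and substitute in every rule of length ≥2.
BIN: L -> ALB becomes L -> AC, C -> LB.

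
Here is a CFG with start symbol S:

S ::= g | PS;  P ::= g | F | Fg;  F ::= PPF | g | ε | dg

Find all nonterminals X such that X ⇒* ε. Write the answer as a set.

Directly nullable (have an ε-rule): {F}.
P is nullable via P -> F (every symbol on the right is already known nullable).
Not nullable: S — each has a terminal in every rule's right-hand side or depends on a non-nullable symbol.

{F, P}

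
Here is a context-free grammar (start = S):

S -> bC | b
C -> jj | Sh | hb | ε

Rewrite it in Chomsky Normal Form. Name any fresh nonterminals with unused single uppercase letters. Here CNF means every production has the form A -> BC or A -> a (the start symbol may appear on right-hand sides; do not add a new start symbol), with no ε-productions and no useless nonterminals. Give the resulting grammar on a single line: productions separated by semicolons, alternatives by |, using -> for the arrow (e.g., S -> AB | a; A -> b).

S -> b | BC; A -> h; B -> b; C -> AB | DD | SA; D -> j

Nullable: {C}; after ε-elimination: S -> b | bC; C -> Sh | hb | jj.
No unit productions to eliminate.
TERM: introduce B -> b, A -> h, D -> j and substitute in every rule of length ≥2.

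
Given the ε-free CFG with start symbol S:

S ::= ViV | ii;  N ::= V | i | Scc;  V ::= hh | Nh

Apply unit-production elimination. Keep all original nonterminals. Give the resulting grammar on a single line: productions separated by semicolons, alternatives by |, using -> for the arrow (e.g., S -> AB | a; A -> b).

Unit productions: N->V.
Unit pairs (A ⇒* B via units): (N,V).
S: inherits non-unit rules of {S} → ViV | ii.
N: inherits non-unit rules of {N, V} → Nh | Scc | hh | i.
V: inherits non-unit rules of {V} → Nh | hh.

S -> ii | ViV; N -> i | Nh | hh | Scc; V -> Nh | hh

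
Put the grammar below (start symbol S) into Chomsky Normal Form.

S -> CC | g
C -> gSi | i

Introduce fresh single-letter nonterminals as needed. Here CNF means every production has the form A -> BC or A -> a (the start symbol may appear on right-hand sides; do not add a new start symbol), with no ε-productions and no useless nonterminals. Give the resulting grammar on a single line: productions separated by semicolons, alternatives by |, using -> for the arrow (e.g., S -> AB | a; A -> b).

No ε-productions.
No unit productions to eliminate.
TERM: introduce A -> g, B -> i and substitute in every rule of length ≥2.
BIN: C -> ASB becomes C -> AD, D -> SB.

S -> g | CC; A -> g; B -> i; C -> i | AD; D -> SB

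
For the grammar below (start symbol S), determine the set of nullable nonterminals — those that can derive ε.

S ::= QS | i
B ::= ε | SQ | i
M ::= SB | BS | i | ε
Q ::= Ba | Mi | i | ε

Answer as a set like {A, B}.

Directly nullable (have an ε-rule): {B, M, Q}.
Not nullable: S — each has a terminal in every rule's right-hand side or depends on a non-nullable symbol.

{B, M, Q}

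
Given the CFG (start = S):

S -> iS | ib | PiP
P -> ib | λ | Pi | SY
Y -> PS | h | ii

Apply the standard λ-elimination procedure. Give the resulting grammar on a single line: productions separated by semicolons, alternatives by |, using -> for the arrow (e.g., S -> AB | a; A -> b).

Nullable set: {P}.
S -> PiP: P, P nullable, giving Pi | PiP | i | iP.
Drop P -> λ.
P -> Pi: P nullable, giving Pi | i.
Y -> PS: P nullable, giving PS | S.
Unchanged (no nullable symbols): S -> iS; S -> ib; P -> SY; P -> ib; Y -> h; Y -> ii.

S -> i | Pi | iP | iS | ib | PiP; P -> i | Pi | SY | ib; Y -> S | h | PS | ii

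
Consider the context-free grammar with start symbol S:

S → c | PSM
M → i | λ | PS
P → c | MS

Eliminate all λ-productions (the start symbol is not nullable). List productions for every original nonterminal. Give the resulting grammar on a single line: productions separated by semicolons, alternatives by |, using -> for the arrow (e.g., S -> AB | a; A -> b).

Nullable set: {M}.
S -> PSM: M nullable, giving PS | PSM.
Drop M -> λ.
P -> MS: M nullable, giving MS | S.
Unchanged (no nullable symbols): S -> c; M -> PS; M -> i; P -> c.

S -> c | PS | PSM; M -> i | PS; P -> S | c | MS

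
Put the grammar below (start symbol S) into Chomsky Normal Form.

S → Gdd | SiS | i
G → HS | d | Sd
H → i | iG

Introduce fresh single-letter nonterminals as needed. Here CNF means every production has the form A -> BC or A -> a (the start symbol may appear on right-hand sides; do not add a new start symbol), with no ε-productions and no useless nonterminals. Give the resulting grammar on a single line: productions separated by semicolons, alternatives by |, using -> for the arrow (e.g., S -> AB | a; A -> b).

S -> i | GC | SD; A -> d; B -> i; C -> AA; D -> BS; G -> d | HS | SA; H -> i | BG

No ε-productions.
No unit productions to eliminate.
TERM: introduce A -> d, B -> i and substitute in every rule of length ≥2.
BIN: S -> GAA becomes S -> GC, C -> AA; S -> SBS becomes S -> SD, D -> BS.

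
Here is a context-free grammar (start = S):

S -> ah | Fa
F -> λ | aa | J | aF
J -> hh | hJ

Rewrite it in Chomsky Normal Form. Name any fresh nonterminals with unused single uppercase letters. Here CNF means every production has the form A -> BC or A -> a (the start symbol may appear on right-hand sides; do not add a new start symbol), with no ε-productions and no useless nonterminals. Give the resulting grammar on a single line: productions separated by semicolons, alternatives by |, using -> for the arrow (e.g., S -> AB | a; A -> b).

Nullable: {F}; after ε-elimination: S -> a | Fa | ah; F -> J | a | aF | aa; J -> hJ | hh.
After unit-elimination: S -> a | Fa | ah; F -> a | aF | aa | hJ | hh; J -> hJ | hh.
TERM: introduce A -> a, B -> h and substitute in every rule of length ≥2.

S -> a | AB | FA; A -> a; B -> h; F -> a | AA | AF | BB | BJ; J -> BB | BJ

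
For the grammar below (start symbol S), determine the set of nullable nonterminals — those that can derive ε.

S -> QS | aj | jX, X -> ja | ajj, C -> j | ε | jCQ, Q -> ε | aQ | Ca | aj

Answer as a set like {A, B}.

Directly nullable (have an ε-rule): {C, Q}.
Not nullable: S, X — each has a terminal in every rule's right-hand side or depends on a non-nullable symbol.

{C, Q}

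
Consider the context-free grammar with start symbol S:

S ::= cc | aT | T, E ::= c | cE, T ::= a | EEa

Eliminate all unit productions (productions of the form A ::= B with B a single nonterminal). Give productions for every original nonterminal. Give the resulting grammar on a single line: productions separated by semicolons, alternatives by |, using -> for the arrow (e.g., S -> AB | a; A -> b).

S -> a | aT | cc | EEa; E -> c | cE; T -> a | EEa

Unit productions: S->T.
Unit pairs (A ⇒* B via units): (S,T).
S: inherits non-unit rules of {S, T} → EEa | a | aT | cc.
E: inherits non-unit rules of {E} → c | cE.
T: inherits non-unit rules of {T} → EEa | a.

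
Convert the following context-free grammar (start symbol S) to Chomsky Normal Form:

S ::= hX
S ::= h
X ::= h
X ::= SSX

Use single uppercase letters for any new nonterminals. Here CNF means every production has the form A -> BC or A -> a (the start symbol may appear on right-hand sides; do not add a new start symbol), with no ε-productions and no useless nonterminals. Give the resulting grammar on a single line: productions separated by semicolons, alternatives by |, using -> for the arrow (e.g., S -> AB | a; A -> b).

No ε-productions.
No unit productions to eliminate.
TERM: introduce A -> h and substitute in every rule of length ≥2.
BIN: X -> SSX becomes X -> SB, B -> SX.

S -> h | AX; A -> h; B -> SX; X -> h | SB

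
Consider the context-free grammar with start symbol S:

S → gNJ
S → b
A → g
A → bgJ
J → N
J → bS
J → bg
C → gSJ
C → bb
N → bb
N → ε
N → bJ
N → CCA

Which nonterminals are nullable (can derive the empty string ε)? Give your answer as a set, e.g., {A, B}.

Directly nullable (have an ε-rule): {N}.
J is nullable via J -> N (every symbol on the right is already known nullable).
Not nullable: A, C, S — each has a terminal in every rule's right-hand side or depends on a non-nullable symbol.

{J, N}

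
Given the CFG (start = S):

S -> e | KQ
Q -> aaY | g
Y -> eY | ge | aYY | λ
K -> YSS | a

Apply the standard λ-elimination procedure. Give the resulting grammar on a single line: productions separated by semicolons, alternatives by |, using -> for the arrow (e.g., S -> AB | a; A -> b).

S -> e | KQ; K -> a | SS | YSS; Q -> g | aa | aaY; Y -> a | e | aY | eY | ge | aYY

Nullable set: {Y}.
K -> YSS: Y nullable, giving SS | YSS.
Q -> aaY: Y nullable, giving aa | aaY.
Drop Y -> λ.
Y -> aYY: Y, Y nullable, giving a | aY | aYY.
Y -> eY: Y nullable, giving e | eY.
Unchanged (no nullable symbols): S -> KQ; S -> e; K -> a; Q -> g; Y -> ge.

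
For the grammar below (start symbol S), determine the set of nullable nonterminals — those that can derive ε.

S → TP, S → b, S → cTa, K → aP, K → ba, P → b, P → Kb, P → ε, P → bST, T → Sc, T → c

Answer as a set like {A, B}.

{P}

Directly nullable (have an ε-rule): {P}.
Not nullable: K, S, T — each has a terminal in every rule's right-hand side or depends on a non-nullable symbol.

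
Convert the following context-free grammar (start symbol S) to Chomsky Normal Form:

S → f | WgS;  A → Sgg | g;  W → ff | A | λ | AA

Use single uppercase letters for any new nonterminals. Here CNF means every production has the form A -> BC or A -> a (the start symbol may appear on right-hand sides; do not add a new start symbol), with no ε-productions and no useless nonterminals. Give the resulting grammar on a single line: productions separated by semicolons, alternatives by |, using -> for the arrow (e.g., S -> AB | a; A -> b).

Nullable: {W}; after ε-elimination: S -> f | gS | WgS; A -> g | Sgg; W -> A | AA | ff.
After unit-elimination: S -> f | gS | WgS; A -> g | Sgg; W -> g | AA | ff | Sgg.
TERM: introduce C -> f, B -> g and substitute in every rule of length ≥2.
BIN: A -> SBB becomes A -> SD, D -> BB; S -> WBS becomes S -> WE, E -> BS; W -> SBB becomes W -> SF, F -> BB.

S -> f | BS | WE; A -> g | SD; B -> g; C -> f; D -> BB; E -> BS; F -> BB; W -> g | AA | CC | SF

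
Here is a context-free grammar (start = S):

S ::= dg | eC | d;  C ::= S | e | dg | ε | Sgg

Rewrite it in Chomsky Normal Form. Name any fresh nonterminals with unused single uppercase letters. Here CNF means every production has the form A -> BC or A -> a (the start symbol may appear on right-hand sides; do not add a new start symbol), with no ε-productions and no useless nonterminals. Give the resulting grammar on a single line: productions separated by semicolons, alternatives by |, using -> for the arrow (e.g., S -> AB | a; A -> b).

S -> d | e | BA | DC; A -> g; B -> d; C -> d | e | BA | DC | SE; D -> e; E -> AA

Nullable: {C}; after ε-elimination: S -> d | e | dg | eC; C -> S | e | dg | Sgg.
After unit-elimination: S -> d | e | dg | eC; C -> d | e | dg | eC | Sgg.
TERM: introduce B -> d, D -> e, A -> g and substitute in every rule of length ≥2.
BIN: C -> SAA becomes C -> SE, E -> AA.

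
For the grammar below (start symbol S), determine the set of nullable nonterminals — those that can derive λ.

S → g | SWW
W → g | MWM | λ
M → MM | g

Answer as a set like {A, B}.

Directly nullable (have an ε-rule): {W}.
Not nullable: M, S — each has a terminal in every rule's right-hand side or depends on a non-nullable symbol.

{W}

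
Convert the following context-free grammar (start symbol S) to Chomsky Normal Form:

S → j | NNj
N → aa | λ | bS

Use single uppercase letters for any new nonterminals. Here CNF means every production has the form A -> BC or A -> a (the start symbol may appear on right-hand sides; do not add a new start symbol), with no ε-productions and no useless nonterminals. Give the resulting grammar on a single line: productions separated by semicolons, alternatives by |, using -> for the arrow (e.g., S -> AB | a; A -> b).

Nullable: {N}; after ε-elimination: S -> j | Nj | NNj; N -> aa | bS.
No unit productions to eliminate.
TERM: introduce A -> a, B -> b, C -> j and substitute in every rule of length ≥2.
BIN: S -> NNC becomes S -> ND, D -> NC.

S -> j | NC | ND; A -> a; B -> b; C -> j; D -> NC; N -> AA | BS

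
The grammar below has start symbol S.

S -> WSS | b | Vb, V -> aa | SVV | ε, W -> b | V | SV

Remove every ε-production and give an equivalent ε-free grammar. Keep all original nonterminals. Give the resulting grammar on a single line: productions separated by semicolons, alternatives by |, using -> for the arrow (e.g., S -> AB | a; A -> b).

Nullable set: {V, W}.
S -> Vb: V nullable, giving Vb | b.
S -> WSS: W nullable, giving SS | WSS.
Drop V -> ε.
V -> SVV: V, V nullable, giving S | SV | SVV.
W -> SV: V nullable, giving S | SV.
W -> V: V nullable, giving V.
Unchanged (no nullable symbols): S -> b; V -> aa; W -> b.

S -> b | SS | Vb | WSS; V -> S | SV | aa | SVV; W -> S | V | b | SV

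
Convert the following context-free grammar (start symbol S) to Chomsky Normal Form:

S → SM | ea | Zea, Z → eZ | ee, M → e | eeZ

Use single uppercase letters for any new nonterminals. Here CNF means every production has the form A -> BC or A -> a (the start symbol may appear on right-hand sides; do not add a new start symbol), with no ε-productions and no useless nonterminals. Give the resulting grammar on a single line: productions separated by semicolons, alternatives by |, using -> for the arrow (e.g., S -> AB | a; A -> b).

S -> AB | SM | ZD; A -> e; B -> a; C -> AZ; D -> AB; M -> e | AC; Z -> AA | AZ

No ε-productions.
No unit productions to eliminate.
TERM: introduce B -> a, A -> e and substitute in every rule of length ≥2.
BIN: M -> AAZ becomes M -> AC, C -> AZ; S -> ZAB becomes S -> ZD, D -> AB.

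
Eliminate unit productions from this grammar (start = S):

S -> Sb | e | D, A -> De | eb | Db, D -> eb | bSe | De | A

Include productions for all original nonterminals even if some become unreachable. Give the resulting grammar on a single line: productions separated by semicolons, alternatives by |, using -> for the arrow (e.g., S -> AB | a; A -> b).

Unit productions: D->A, S->D.
Unit pairs (A ⇒* B via units): (D,A), (S,A), (S,D).
S: inherits non-unit rules of {A, D, S} → Db | De | Sb | bSe | e | eb.
A: inherits non-unit rules of {A} → Db | De | eb.
D: inherits non-unit rules of {A, D} → Db | De | bSe | eb.

S -> e | Db | De | Sb | eb | bSe; A -> Db | De | eb; D -> Db | De | eb | bSe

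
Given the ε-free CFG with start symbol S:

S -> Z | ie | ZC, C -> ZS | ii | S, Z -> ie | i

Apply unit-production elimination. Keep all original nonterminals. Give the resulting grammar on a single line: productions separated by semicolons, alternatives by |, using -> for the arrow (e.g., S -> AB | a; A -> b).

S -> i | ZC | ie; C -> i | ZC | ZS | ie | ii; Z -> i | ie

Unit productions: C->S, S->Z.
Unit pairs (A ⇒* B via units): (C,S), (C,Z), (S,Z).
S: inherits non-unit rules of {S, Z} → ZC | i | ie.
C: inherits non-unit rules of {C, S, Z} → ZC | ZS | i | ie | ii.
Z: inherits non-unit rules of {Z} → i | ie.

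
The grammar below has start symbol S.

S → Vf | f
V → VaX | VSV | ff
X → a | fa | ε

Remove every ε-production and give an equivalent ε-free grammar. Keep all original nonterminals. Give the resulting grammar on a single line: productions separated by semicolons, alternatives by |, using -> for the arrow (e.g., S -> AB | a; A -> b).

Nullable set: {X}.
V -> VaX: X nullable, giving Va | VaX.
Drop X -> ε.
Unchanged (no nullable symbols): S -> Vf; S -> f; V -> VSV; V -> ff; X -> a; X -> fa.

S -> f | Vf; V -> Va | ff | VSV | VaX; X -> a | fa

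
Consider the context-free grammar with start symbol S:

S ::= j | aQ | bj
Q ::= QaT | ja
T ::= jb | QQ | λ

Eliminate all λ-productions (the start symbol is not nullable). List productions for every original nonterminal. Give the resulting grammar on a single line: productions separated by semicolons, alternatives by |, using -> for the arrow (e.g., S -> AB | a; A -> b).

S -> j | aQ | bj; Q -> Qa | ja | QaT; T -> QQ | jb

Nullable set: {T}.
Q -> QaT: T nullable, giving Qa | QaT.
Drop T -> λ.
Unchanged (no nullable symbols): S -> aQ; S -> bj; S -> j; Q -> ja; T -> QQ; T -> jb.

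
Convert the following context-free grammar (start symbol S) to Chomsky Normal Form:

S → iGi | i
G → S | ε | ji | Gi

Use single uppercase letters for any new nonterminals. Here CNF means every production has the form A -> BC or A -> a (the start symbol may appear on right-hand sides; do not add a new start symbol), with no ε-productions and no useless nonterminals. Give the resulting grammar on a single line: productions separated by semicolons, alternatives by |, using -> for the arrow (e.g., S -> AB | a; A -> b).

S -> i | AA | AD; A -> i; B -> j; C -> GA; D -> GA; G -> i | AA | AC | BA | GA

Nullable: {G}; after ε-elimination: S -> i | ii | iGi; G -> S | i | Gi | ji.
After unit-elimination: S -> i | ii | iGi; G -> i | Gi | ii | ji | iGi.
TERM: introduce A -> i, B -> j and substitute in every rule of length ≥2.
BIN: G -> AGA becomes G -> AC, C -> GA; S -> AGA becomes S -> AD, D -> GA.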